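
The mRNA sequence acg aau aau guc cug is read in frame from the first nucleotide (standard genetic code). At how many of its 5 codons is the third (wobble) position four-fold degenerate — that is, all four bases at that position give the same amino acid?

Codon 1 ACG (Thr): third position 4-fold.
Codon 2 AAU (Asn): third position 2-fold.
Codon 3 AAU (Asn): third position 2-fold.
Codon 4 GUC (Val): third position 4-fold.
Codon 5 CUG (Leu): third position 4-fold.
Four-fold degenerate third positions: 3.

3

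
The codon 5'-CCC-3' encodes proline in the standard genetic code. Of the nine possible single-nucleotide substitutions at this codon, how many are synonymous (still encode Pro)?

3

Position 1: none → 0 synonymous.
Position 2: none → 0 synonymous.
Position 3: CCT, CCA, CCG → 3 synonymous.
Total: 0 + 0 + 3 = 3.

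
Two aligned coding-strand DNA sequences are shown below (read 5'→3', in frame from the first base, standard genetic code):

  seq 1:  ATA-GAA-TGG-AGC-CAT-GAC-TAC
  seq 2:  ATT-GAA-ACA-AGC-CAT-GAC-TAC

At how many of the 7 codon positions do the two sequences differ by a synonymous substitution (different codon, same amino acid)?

1

Codon 1: ATA Ile / ATT Ile — synonymous.
Codon 2: GAA Glu / GAA Glu — identical.
Codon 3: TGG Trp / ACA Thr — nonsynonymous.
Codon 4: AGC Ser / AGC Ser — identical.
Codon 5: CAT His / CAT His — identical.
Codon 6: GAC Asp / GAC Asp — identical.
Codon 7: TAC Tyr / TAC Tyr — identical.
Synonymous differences: 1.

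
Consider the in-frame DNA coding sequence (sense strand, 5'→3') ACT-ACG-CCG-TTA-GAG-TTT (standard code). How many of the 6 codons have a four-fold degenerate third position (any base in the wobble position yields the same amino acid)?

Codon 1 ACT (Thr): third position 4-fold.
Codon 2 ACG (Thr): third position 4-fold.
Codon 3 CCG (Pro): third position 4-fold.
Codon 4 TTA (Leu): third position 2-fold.
Codon 5 GAG (Glu): third position 2-fold.
Codon 6 TTT (Phe): third position 2-fold.
Four-fold degenerate third positions: 3.

3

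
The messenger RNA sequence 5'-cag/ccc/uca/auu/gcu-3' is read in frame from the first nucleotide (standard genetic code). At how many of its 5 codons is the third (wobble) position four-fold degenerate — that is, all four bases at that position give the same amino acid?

3

Codon 1 CAG (Gln): third position 2-fold.
Codon 2 CCC (Pro): third position 4-fold.
Codon 3 UCA (Ser): third position 4-fold.
Codon 4 AUU (Ile): third position 3-fold.
Codon 5 GCU (Ala): third position 4-fold.
Four-fold degenerate third positions: 3.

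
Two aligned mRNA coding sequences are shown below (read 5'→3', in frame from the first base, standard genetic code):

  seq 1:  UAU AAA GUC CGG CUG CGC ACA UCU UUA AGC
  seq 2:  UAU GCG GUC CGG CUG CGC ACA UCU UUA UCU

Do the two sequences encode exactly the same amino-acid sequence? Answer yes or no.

no

Codon 1: UAU Tyr / UAU Tyr — identical.
Codon 2: AAA Lys / GCG Ala — nonsynonymous.
Codon 3: GUC Val / GUC Val — identical.
Codon 4: CGG Arg / CGG Arg — identical.
Codon 5: CUG Leu / CUG Leu — identical.
Codon 6: CGC Arg / CGC Arg — identical.
Codon 7: ACA Thr / ACA Thr — identical.
Codon 8: UCU Ser / UCU Ser — identical.
Codon 9: UUA Leu / UUA Leu — identical.
Codon 10: AGC Ser / UCU Ser — synonymous.
Nonsynonymous differences: 1 → different protein.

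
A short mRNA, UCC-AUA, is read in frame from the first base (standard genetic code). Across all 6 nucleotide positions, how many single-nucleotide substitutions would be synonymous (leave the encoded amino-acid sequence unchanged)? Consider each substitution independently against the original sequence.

5

Codon 1 (UCC, Ser): 3 synonymous substitutions.
Codon 2 (AUA, Ile): 2 synonymous substitutions.
Total: 3 + 2 = 5.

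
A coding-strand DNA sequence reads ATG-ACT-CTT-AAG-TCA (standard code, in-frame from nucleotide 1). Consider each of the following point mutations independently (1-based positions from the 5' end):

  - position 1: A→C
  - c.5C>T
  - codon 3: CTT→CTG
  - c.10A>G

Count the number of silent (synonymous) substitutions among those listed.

1

Codon 1: ATG (Met) → CTG (Leu) — missense.
Codon 2: ACT (Thr) → ATT (Ile) — missense.
Codon 3: CTT (Leu) → CTG (Leu) — synonymous.
Codon 4: AAG (Lys) → GAG (Glu) — missense.
Synonymous: 1 of 4.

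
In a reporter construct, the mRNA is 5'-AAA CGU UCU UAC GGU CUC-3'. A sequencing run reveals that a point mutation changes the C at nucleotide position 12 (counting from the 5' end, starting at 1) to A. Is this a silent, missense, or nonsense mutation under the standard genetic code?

nonsense

Position 12 falls in codon 4: UAC → Tyr.
After the substitution the codon is UAA → Stop.
The new codon is a stop codon, so this is a nonsense mutation.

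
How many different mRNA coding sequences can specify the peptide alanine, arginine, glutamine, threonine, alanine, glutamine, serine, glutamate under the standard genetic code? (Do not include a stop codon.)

18432

Ala: 4 codons.
Arg: 6 codons.
Gln: 2 codons.
Thr: 4 codons.
Ala: 4 codons.
Gln: 2 codons.
Ser: 6 codons.
Glu: 2 codons.
4 × 6 × 2 × 4 × 4 × 2 × 6 × 2 = 18432.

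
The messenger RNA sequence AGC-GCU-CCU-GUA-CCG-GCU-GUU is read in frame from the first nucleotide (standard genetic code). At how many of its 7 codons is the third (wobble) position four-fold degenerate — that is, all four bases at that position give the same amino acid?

Codon 1 AGC (Ser): third position 2-fold.
Codon 2 GCU (Ala): third position 4-fold.
Codon 3 CCU (Pro): third position 4-fold.
Codon 4 GUA (Val): third position 4-fold.
Codon 5 CCG (Pro): third position 4-fold.
Codon 6 GCU (Ala): third position 4-fold.
Codon 7 GUU (Val): third position 4-fold.
Four-fold degenerate third positions: 6.

6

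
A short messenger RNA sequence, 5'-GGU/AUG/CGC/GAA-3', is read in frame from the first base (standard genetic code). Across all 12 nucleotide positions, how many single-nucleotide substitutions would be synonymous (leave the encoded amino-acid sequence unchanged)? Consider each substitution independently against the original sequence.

Codon 1 (GGU, Gly): 3 synonymous substitutions.
Codon 2 (AUG, Met): 0 synonymous substitutions.
Codon 3 (CGC, Arg): 3 synonymous substitutions.
Codon 4 (GAA, Glu): 1 synonymous substitution.
Total: 3 + 0 + 3 + 1 = 7.

7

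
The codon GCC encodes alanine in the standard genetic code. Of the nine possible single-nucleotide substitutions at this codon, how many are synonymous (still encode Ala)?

3

Position 1: none → 0 synonymous.
Position 2: none → 0 synonymous.
Position 3: GCT, GCA, GCG → 3 synonymous.
Total: 0 + 0 + 3 = 3.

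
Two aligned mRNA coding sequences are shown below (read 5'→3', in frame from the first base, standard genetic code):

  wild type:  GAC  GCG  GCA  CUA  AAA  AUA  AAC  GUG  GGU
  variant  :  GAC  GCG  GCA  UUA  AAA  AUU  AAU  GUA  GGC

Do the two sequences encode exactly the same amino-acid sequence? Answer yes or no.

Codon 1: GAC Asp / GAC Asp — identical.
Codon 2: GCG Ala / GCG Ala — identical.
Codon 3: GCA Ala / GCA Ala — identical.
Codon 4: CUA Leu / UUA Leu — synonymous.
Codon 5: AAA Lys / AAA Lys — identical.
Codon 6: AUA Ile / AUU Ile — synonymous.
Codon 7: AAC Asn / AAU Asn — synonymous.
Codon 8: GUG Val / GUA Val — synonymous.
Codon 9: GGU Gly / GGC Gly — synonymous.
Nonsynonymous differences: 0 → same protein.

yes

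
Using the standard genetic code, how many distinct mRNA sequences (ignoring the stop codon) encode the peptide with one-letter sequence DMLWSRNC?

Asp: 2 codons.
Met: 1 codon.
Leu: 6 codons.
Trp: 1 codon.
Ser: 6 codons.
Arg: 6 codons.
Asn: 2 codons.
Cys: 2 codons.
2 × 1 × 6 × 1 × 6 × 6 × 2 × 2 = 1728.

1728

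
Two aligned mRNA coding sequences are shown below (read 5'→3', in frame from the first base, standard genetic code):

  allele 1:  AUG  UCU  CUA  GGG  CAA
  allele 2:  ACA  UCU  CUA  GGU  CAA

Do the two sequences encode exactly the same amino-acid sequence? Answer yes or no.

Codon 1: AUG Met / ACA Thr — nonsynonymous.
Codon 2: UCU Ser / UCU Ser — identical.
Codon 3: CUA Leu / CUA Leu — identical.
Codon 4: GGG Gly / GGU Gly — synonymous.
Codon 5: CAA Gln / CAA Gln — identical.
Nonsynonymous differences: 1 → different protein.

no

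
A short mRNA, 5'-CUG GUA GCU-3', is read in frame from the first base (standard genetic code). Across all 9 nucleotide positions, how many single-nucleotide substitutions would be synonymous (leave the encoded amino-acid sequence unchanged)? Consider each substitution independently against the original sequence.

10

Codon 1 (CUG, Leu): 4 synonymous substitutions.
Codon 2 (GUA, Val): 3 synonymous substitutions.
Codon 3 (GCU, Ala): 3 synonymous substitutions.
Total: 4 + 3 + 3 = 10.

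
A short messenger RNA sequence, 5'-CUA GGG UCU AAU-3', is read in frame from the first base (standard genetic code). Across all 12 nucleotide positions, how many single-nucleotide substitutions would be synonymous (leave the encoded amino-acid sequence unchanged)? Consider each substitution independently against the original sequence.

Codon 1 (CUA, Leu): 4 synonymous substitutions.
Codon 2 (GGG, Gly): 3 synonymous substitutions.
Codon 3 (UCU, Ser): 3 synonymous substitutions.
Codon 4 (AAU, Asn): 1 synonymous substitution.
Total: 4 + 3 + 3 + 1 = 11.

11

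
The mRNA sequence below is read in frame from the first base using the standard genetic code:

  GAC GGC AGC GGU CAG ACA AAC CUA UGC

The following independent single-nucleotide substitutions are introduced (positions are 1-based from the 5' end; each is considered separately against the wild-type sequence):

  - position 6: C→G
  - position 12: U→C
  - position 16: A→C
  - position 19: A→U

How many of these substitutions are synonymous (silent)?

2

Codon 2: GGC (Gly) → GGG (Gly) — synonymous.
Codon 4: GGU (Gly) → GGC (Gly) — synonymous.
Codon 6: ACA (Thr) → CCA (Pro) — missense.
Codon 7: AAC (Asn) → UAC (Tyr) — missense.
Synonymous: 2 of 4.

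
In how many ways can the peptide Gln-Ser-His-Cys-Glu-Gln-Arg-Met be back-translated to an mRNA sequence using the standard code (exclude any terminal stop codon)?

1152

Gln: 2 codons.
Ser: 6 codons.
His: 2 codons.
Cys: 2 codons.
Glu: 2 codons.
Gln: 2 codons.
Arg: 6 codons.
Met: 1 codon.
2 × 6 × 2 × 2 × 2 × 2 × 6 × 1 = 1152.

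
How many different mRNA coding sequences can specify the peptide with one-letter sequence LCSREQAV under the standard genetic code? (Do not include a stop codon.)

Leu: 6 codons.
Cys: 2 codons.
Ser: 6 codons.
Arg: 6 codons.
Glu: 2 codons.
Gln: 2 codons.
Ala: 4 codons.
Val: 4 codons.
6 × 2 × 6 × 6 × 2 × 2 × 4 × 4 = 27648.

27648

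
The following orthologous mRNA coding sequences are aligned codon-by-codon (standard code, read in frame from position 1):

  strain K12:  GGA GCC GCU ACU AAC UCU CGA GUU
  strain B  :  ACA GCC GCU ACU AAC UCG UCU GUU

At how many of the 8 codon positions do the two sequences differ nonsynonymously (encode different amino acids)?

2

Codon 1: GGA Gly / ACA Thr — nonsynonymous.
Codon 2: GCC Ala / GCC Ala — identical.
Codon 3: GCU Ala / GCU Ala — identical.
Codon 4: ACU Thr / ACU Thr — identical.
Codon 5: AAC Asn / AAC Asn — identical.
Codon 6: UCU Ser / UCG Ser — synonymous.
Codon 7: CGA Arg / UCU Ser — nonsynonymous.
Codon 8: GUU Val / GUU Val — identical.
Nonsynonymous differences: 2.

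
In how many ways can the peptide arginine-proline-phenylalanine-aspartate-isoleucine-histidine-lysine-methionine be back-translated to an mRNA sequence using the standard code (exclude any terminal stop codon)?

1152

Arg: 6 codons.
Pro: 4 codons.
Phe: 2 codons.
Asp: 2 codons.
Ile: 3 codons.
His: 2 codons.
Lys: 2 codons.
Met: 1 codon.
6 × 4 × 2 × 2 × 3 × 2 × 2 × 1 = 1152.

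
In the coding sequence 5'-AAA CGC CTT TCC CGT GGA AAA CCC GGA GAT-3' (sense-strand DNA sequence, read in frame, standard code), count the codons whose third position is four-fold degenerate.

Codon 1 AAA (Lys): third position 2-fold.
Codon 2 CGC (Arg): third position 4-fold.
Codon 3 CTT (Leu): third position 4-fold.
Codon 4 TCC (Ser): third position 4-fold.
Codon 5 CGT (Arg): third position 4-fold.
Codon 6 GGA (Gly): third position 4-fold.
Codon 7 AAA (Lys): third position 2-fold.
Codon 8 CCC (Pro): third position 4-fold.
Codon 9 GGA (Gly): third position 4-fold.
Codon 10 GAT (Asp): third position 2-fold.
Four-fold degenerate third positions: 7.

7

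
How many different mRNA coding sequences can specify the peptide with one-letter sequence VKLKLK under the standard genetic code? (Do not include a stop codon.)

1152

Val: 4 codons.
Lys: 2 codons.
Leu: 6 codons.
Lys: 2 codons.
Leu: 6 codons.
Lys: 2 codons.
4 × 2 × 6 × 2 × 6 × 2 = 1152.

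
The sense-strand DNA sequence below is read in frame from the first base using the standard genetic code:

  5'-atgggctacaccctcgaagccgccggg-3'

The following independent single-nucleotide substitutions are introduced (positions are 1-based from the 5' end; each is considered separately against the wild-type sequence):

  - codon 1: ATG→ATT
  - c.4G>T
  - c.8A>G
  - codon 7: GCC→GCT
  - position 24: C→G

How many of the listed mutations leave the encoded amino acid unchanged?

Codon 1: ATG (Met) → ATT (Ile) — missense.
Codon 2: GGC (Gly) → TGC (Cys) — missense.
Codon 3: TAC (Tyr) → TGC (Cys) — missense.
Codon 7: GCC (Ala) → GCT (Ala) — synonymous.
Codon 8: GCC (Ala) → GCG (Ala) — synonymous.
Synonymous: 2 of 5.

2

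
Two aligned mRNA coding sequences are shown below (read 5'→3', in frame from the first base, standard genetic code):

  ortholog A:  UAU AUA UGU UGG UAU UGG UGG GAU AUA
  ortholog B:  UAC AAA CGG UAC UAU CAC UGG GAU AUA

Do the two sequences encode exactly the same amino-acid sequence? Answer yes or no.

no

Codon 1: UAU Tyr / UAC Tyr — synonymous.
Codon 2: AUA Ile / AAA Lys — nonsynonymous.
Codon 3: UGU Cys / CGG Arg — nonsynonymous.
Codon 4: UGG Trp / UAC Tyr — nonsynonymous.
Codon 5: UAU Tyr / UAU Tyr — identical.
Codon 6: UGG Trp / CAC His — nonsynonymous.
Codon 7: UGG Trp / UGG Trp — identical.
Codon 8: GAU Asp / GAU Asp — identical.
Codon 9: AUA Ile / AUA Ile — identical.
Nonsynonymous differences: 4 → different protein.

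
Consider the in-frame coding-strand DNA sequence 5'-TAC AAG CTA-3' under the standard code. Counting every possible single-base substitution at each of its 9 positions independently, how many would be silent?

6

Codon 1 (TAC, Tyr): 1 synonymous substitution.
Codon 2 (AAG, Lys): 1 synonymous substitution.
Codon 3 (CTA, Leu): 4 synonymous substitutions.
Total: 1 + 1 + 4 = 6.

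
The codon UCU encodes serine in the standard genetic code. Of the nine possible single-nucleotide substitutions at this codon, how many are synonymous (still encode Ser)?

Position 1: none → 0 synonymous.
Position 2: none → 0 synonymous.
Position 3: UCC, UCA, UCG → 3 synonymous.
Total: 0 + 0 + 3 = 3.

3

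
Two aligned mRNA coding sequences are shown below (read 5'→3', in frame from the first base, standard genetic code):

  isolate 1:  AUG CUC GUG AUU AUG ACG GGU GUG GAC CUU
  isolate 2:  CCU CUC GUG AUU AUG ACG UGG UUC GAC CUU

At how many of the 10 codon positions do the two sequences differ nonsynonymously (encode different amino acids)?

3

Codon 1: AUG Met / CCU Pro — nonsynonymous.
Codon 2: CUC Leu / CUC Leu — identical.
Codon 3: GUG Val / GUG Val — identical.
Codon 4: AUU Ile / AUU Ile — identical.
Codon 5: AUG Met / AUG Met — identical.
Codon 6: ACG Thr / ACG Thr — identical.
Codon 7: GGU Gly / UGG Trp — nonsynonymous.
Codon 8: GUG Val / UUC Phe — nonsynonymous.
Codon 9: GAC Asp / GAC Asp — identical.
Codon 10: CUU Leu / CUU Leu — identical.
Nonsynonymous differences: 3.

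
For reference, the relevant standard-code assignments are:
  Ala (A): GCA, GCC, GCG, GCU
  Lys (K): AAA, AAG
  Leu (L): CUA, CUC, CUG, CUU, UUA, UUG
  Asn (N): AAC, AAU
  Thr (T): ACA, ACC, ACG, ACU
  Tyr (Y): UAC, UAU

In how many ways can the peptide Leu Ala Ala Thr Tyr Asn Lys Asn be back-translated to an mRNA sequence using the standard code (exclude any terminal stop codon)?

Leu: 6 codons.
Ala: 4 codons.
Ala: 4 codons.
Thr: 4 codons.
Tyr: 2 codons.
Asn: 2 codons.
Lys: 2 codons.
Asn: 2 codons.
6 × 4 × 4 × 4 × 2 × 2 × 2 × 2 = 6144.

6144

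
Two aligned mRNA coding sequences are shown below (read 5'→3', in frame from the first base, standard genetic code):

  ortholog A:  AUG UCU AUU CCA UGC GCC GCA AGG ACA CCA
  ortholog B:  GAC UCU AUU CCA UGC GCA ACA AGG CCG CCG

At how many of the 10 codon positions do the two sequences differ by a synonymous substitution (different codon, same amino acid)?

2

Codon 1: AUG Met / GAC Asp — nonsynonymous.
Codon 2: UCU Ser / UCU Ser — identical.
Codon 3: AUU Ile / AUU Ile — identical.
Codon 4: CCA Pro / CCA Pro — identical.
Codon 5: UGC Cys / UGC Cys — identical.
Codon 6: GCC Ala / GCA Ala — synonymous.
Codon 7: GCA Ala / ACA Thr — nonsynonymous.
Codon 8: AGG Arg / AGG Arg — identical.
Codon 9: ACA Thr / CCG Pro — nonsynonymous.
Codon 10: CCA Pro / CCG Pro — synonymous.
Synonymous differences: 2.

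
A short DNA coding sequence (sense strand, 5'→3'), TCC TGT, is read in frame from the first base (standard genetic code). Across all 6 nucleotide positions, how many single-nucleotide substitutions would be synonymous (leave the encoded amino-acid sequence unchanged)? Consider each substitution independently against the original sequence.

Codon 1 (TCC, Ser): 3 synonymous substitutions.
Codon 2 (TGT, Cys): 1 synonymous substitution.
Total: 3 + 1 = 4.

4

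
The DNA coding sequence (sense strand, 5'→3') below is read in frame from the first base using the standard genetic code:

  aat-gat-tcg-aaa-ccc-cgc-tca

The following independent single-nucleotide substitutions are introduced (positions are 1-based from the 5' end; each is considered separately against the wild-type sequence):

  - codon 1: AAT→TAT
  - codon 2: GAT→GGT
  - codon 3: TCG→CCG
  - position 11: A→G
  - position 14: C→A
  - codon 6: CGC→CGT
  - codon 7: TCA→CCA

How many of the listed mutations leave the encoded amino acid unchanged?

1

Codon 1: AAT (Asn) → TAT (Tyr) — missense.
Codon 2: GAT (Asp) → GGT (Gly) — missense.
Codon 3: TCG (Ser) → CCG (Pro) — missense.
Codon 4: AAA (Lys) → AGA (Arg) — missense.
Codon 5: CCC (Pro) → CAC (His) — missense.
Codon 6: CGC (Arg) → CGT (Arg) — synonymous.
Codon 7: TCA (Ser) → CCA (Pro) — missense.
Synonymous: 1 of 7.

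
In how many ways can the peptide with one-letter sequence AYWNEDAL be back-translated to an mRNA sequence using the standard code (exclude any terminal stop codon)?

1536

Ala: 4 codons.
Tyr: 2 codons.
Trp: 1 codon.
Asn: 2 codons.
Glu: 2 codons.
Asp: 2 codons.
Ala: 4 codons.
Leu: 6 codons.
4 × 2 × 1 × 2 × 2 × 2 × 4 × 6 = 1536.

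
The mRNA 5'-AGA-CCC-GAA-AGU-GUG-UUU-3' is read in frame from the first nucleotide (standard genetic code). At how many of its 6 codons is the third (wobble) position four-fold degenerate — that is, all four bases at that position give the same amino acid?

2

Codon 1 AGA (Arg): third position 2-fold.
Codon 2 CCC (Pro): third position 4-fold.
Codon 3 GAA (Glu): third position 2-fold.
Codon 4 AGU (Ser): third position 2-fold.
Codon 5 GUG (Val): third position 4-fold.
Codon 6 UUU (Phe): third position 2-fold.
Four-fold degenerate third positions: 2.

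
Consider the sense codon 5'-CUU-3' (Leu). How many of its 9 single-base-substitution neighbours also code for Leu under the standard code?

3

Position 1: none → 0 synonymous.
Position 2: none → 0 synonymous.
Position 3: CUC, CUA, CUG → 3 synonymous.
Total: 0 + 0 + 3 = 3.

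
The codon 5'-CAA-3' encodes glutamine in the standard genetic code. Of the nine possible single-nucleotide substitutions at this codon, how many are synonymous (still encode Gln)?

Position 1: none → 0 synonymous.
Position 2: none → 0 synonymous.
Position 3: CAG → 1 synonymous.
Total: 0 + 0 + 1 = 1.

1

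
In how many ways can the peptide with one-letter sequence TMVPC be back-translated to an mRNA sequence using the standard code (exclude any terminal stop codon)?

128

Thr: 4 codons.
Met: 1 codon.
Val: 4 codons.
Pro: 4 codons.
Cys: 2 codons.
4 × 1 × 4 × 4 × 2 = 128.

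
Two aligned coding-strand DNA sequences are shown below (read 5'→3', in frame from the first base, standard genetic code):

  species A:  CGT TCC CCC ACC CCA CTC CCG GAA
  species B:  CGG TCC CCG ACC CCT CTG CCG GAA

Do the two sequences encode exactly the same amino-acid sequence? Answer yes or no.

Codon 1: CGT Arg / CGG Arg — synonymous.
Codon 2: TCC Ser / TCC Ser — identical.
Codon 3: CCC Pro / CCG Pro — synonymous.
Codon 4: ACC Thr / ACC Thr — identical.
Codon 5: CCA Pro / CCT Pro — synonymous.
Codon 6: CTC Leu / CTG Leu — synonymous.
Codon 7: CCG Pro / CCG Pro — identical.
Codon 8: GAA Glu / GAA Glu — identical.
Nonsynonymous differences: 0 → same protein.

yes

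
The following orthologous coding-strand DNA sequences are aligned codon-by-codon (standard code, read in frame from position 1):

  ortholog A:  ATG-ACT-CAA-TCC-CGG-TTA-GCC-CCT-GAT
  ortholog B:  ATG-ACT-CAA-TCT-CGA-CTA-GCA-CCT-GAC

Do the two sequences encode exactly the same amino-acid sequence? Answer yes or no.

Codon 1: ATG Met / ATG Met — identical.
Codon 2: ACT Thr / ACT Thr — identical.
Codon 3: CAA Gln / CAA Gln — identical.
Codon 4: TCC Ser / TCT Ser — synonymous.
Codon 5: CGG Arg / CGA Arg — synonymous.
Codon 6: TTA Leu / CTA Leu — synonymous.
Codon 7: GCC Ala / GCA Ala — synonymous.
Codon 8: CCT Pro / CCT Pro — identical.
Codon 9: GAT Asp / GAC Asp — synonymous.
Nonsynonymous differences: 0 → same protein.

yes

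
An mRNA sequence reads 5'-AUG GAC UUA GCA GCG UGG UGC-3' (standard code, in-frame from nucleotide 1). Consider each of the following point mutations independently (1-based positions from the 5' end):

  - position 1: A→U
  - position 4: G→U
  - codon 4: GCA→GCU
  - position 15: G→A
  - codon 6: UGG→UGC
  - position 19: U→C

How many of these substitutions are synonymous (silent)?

2

Codon 1: AUG (Met) → UUG (Leu) — missense.
Codon 2: GAC (Asp) → UAC (Tyr) — missense.
Codon 4: GCA (Ala) → GCU (Ala) — synonymous.
Codon 5: GCG (Ala) → GCA (Ala) — synonymous.
Codon 6: UGG (Trp) → UGC (Cys) — missense.
Codon 7: UGC (Cys) → CGC (Arg) — missense.
Synonymous: 2 of 6.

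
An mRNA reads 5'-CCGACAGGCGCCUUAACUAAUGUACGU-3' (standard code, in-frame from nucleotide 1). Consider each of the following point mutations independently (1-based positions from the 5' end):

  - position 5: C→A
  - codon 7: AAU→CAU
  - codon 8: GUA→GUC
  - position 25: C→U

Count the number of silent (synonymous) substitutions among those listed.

Codon 2: ACA (Thr) → AAA (Lys) — missense.
Codon 7: AAU (Asn) → CAU (His) — missense.
Codon 8: GUA (Val) → GUC (Val) — synonymous.
Codon 9: CGU (Arg) → UGU (Cys) — missense.
Synonymous: 1 of 4.

1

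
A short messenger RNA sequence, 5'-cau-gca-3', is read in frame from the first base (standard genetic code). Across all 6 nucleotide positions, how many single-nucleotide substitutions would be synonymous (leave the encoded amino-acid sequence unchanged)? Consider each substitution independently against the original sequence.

Codon 1 (CAU, His): 1 synonymous substitution.
Codon 2 (GCA, Ala): 3 synonymous substitutions.
Total: 1 + 3 = 4.

4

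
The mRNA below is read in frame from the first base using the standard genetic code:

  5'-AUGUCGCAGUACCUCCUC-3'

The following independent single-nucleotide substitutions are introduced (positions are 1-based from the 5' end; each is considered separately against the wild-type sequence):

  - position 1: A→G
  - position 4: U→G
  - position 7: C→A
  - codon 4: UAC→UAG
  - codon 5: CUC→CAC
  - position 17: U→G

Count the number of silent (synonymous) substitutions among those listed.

Codon 1: AUG (Met) → GUG (Val) — missense.
Codon 2: UCG (Ser) → GCG (Ala) — missense.
Codon 3: CAG (Gln) → AAG (Lys) — missense.
Codon 4: UAC (Tyr) → UAG (Stop) — nonsense.
Codon 5: CUC (Leu) → CAC (His) — missense.
Codon 6: CUC (Leu) → CGC (Arg) — missense.
Synonymous: 0 of 6.

0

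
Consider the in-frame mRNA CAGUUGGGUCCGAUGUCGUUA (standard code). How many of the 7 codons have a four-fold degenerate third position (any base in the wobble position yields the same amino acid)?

3

Codon 1 CAG (Gln): third position 2-fold.
Codon 2 UUG (Leu): third position 2-fold.
Codon 3 GGU (Gly): third position 4-fold.
Codon 4 CCG (Pro): third position 4-fold.
Codon 5 AUG (Met): third position 1-fold.
Codon 6 UCG (Ser): third position 4-fold.
Codon 7 UUA (Leu): third position 2-fold.
Four-fold degenerate third positions: 3.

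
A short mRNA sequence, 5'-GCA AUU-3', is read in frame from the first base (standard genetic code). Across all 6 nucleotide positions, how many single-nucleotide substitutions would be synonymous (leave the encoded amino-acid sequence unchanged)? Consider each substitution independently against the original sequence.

Codon 1 (GCA, Ala): 3 synonymous substitutions.
Codon 2 (AUU, Ile): 2 synonymous substitutions.
Total: 3 + 2 = 5.

5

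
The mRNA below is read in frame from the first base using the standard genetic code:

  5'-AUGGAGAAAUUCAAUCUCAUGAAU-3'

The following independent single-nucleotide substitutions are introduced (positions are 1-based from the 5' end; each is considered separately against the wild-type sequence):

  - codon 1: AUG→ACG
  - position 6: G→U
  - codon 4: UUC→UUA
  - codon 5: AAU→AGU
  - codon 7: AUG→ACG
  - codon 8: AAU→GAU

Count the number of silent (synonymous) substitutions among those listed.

Codon 1: AUG (Met) → ACG (Thr) — missense.
Codon 2: GAG (Glu) → GAU (Asp) — missense.
Codon 4: UUC (Phe) → UUA (Leu) — missense.
Codon 5: AAU (Asn) → AGU (Ser) — missense.
Codon 7: AUG (Met) → ACG (Thr) — missense.
Codon 8: AAU (Asn) → GAU (Asp) — missense.
Synonymous: 0 of 6.

0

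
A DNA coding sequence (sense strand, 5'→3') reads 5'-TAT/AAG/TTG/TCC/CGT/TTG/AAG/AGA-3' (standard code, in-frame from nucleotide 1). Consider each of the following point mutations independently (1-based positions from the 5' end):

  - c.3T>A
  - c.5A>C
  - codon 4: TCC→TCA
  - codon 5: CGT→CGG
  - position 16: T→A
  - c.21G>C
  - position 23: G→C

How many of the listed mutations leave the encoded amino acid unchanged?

2

Codon 1: TAT (Tyr) → TAA (Stop) — nonsense.
Codon 2: AAG (Lys) → ACG (Thr) — missense.
Codon 4: TCC (Ser) → TCA (Ser) — synonymous.
Codon 5: CGT (Arg) → CGG (Arg) — synonymous.
Codon 6: TTG (Leu) → ATG (Met) — missense.
Codon 7: AAG (Lys) → AAC (Asn) — missense.
Codon 8: AGA (Arg) → ACA (Thr) — missense.
Synonymous: 2 of 7.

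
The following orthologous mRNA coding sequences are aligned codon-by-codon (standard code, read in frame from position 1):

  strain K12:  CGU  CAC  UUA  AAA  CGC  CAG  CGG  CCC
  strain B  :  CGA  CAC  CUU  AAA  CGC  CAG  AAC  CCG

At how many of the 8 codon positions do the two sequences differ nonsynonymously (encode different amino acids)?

1

Codon 1: CGU Arg / CGA Arg — synonymous.
Codon 2: CAC His / CAC His — identical.
Codon 3: UUA Leu / CUU Leu — synonymous.
Codon 4: AAA Lys / AAA Lys — identical.
Codon 5: CGC Arg / CGC Arg — identical.
Codon 6: CAG Gln / CAG Gln — identical.
Codon 7: CGG Arg / AAC Asn — nonsynonymous.
Codon 8: CCC Pro / CCG Pro — synonymous.
Nonsynonymous differences: 1.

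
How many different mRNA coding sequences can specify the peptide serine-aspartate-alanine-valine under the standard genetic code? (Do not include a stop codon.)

Ser: 6 codons.
Asp: 2 codons.
Ala: 4 codons.
Val: 4 codons.
6 × 2 × 4 × 4 = 192.

192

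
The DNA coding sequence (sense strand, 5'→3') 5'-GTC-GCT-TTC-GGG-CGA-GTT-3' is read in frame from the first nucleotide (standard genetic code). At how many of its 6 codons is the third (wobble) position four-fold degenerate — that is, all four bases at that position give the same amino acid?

Codon 1 GTC (Val): third position 4-fold.
Codon 2 GCT (Ala): third position 4-fold.
Codon 3 TTC (Phe): third position 2-fold.
Codon 4 GGG (Gly): third position 4-fold.
Codon 5 CGA (Arg): third position 4-fold.
Codon 6 GTT (Val): third position 4-fold.
Four-fold degenerate third positions: 5.

5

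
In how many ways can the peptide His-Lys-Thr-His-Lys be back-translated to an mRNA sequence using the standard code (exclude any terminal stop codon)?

64

His: 2 codons.
Lys: 2 codons.
Thr: 4 codons.
His: 2 codons.
Lys: 2 codons.
2 × 2 × 4 × 2 × 2 = 64.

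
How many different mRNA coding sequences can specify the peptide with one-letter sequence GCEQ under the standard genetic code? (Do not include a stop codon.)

32

Gly: 4 codons.
Cys: 2 codons.
Glu: 2 codons.
Gln: 2 codons.
4 × 2 × 2 × 2 = 32.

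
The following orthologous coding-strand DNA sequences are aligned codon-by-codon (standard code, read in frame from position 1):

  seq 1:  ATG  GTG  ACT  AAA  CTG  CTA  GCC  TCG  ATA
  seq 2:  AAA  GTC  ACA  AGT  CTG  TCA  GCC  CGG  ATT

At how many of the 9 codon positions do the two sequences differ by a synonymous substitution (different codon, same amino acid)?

Codon 1: ATG Met / AAA Lys — nonsynonymous.
Codon 2: GTG Val / GTC Val — synonymous.
Codon 3: ACT Thr / ACA Thr — synonymous.
Codon 4: AAA Lys / AGT Ser — nonsynonymous.
Codon 5: CTG Leu / CTG Leu — identical.
Codon 6: CTA Leu / TCA Ser — nonsynonymous.
Codon 7: GCC Ala / GCC Ala — identical.
Codon 8: TCG Ser / CGG Arg — nonsynonymous.
Codon 9: ATA Ile / ATT Ile — synonymous.
Synonymous differences: 3.

3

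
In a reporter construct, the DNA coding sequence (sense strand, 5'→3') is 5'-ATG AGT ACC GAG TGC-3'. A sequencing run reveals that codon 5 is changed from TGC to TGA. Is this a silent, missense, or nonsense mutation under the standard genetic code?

nonsense

Position 15 falls in codon 5: TGC → Cys.
After the substitution the codon is TGA → Stop.
The new codon is a stop codon, so this is a nonsense mutation.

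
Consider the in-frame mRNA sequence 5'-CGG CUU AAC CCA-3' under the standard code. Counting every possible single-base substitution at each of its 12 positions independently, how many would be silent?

Codon 1 (CGG, Arg): 4 synonymous substitutions.
Codon 2 (CUU, Leu): 3 synonymous substitutions.
Codon 3 (AAC, Asn): 1 synonymous substitution.
Codon 4 (CCA, Pro): 3 synonymous substitutions.
Total: 4 + 3 + 1 + 3 = 11.

11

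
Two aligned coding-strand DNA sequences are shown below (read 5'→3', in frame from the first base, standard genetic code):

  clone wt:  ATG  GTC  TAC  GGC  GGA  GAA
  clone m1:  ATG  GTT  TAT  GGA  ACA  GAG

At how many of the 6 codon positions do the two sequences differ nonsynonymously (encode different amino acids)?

1

Codon 1: ATG Met / ATG Met — identical.
Codon 2: GTC Val / GTT Val — synonymous.
Codon 3: TAC Tyr / TAT Tyr — synonymous.
Codon 4: GGC Gly / GGA Gly — synonymous.
Codon 5: GGA Gly / ACA Thr — nonsynonymous.
Codon 6: GAA Glu / GAG Glu — synonymous.
Nonsynonymous differences: 1.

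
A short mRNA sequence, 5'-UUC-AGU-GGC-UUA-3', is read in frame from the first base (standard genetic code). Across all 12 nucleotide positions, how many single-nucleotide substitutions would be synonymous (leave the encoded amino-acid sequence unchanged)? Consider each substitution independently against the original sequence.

7

Codon 1 (UUC, Phe): 1 synonymous substitution.
Codon 2 (AGU, Ser): 1 synonymous substitution.
Codon 3 (GGC, Gly): 3 synonymous substitutions.
Codon 4 (UUA, Leu): 2 synonymous substitutions.
Total: 1 + 1 + 3 + 2 = 7.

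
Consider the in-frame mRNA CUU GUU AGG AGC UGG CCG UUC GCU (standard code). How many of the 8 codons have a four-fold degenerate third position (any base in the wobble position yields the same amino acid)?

4

Codon 1 CUU (Leu): third position 4-fold.
Codon 2 GUU (Val): third position 4-fold.
Codon 3 AGG (Arg): third position 2-fold.
Codon 4 AGC (Ser): third position 2-fold.
Codon 5 UGG (Trp): third position 1-fold.
Codon 6 CCG (Pro): third position 4-fold.
Codon 7 UUC (Phe): third position 2-fold.
Codon 8 GCU (Ala): third position 4-fold.
Four-fold degenerate third positions: 4.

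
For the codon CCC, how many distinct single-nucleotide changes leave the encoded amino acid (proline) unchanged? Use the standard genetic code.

Position 1: none → 0 synonymous.
Position 2: none → 0 synonymous.
Position 3: CCT, CCA, CCG → 3 synonymous.
Total: 0 + 0 + 3 = 3.

3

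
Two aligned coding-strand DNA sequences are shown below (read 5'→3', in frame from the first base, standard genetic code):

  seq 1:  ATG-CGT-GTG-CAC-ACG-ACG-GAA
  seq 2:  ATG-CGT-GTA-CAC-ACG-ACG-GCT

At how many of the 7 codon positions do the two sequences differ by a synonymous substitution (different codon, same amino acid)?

1

Codon 1: ATG Met / ATG Met — identical.
Codon 2: CGT Arg / CGT Arg — identical.
Codon 3: GTG Val / GTA Val — synonymous.
Codon 4: CAC His / CAC His — identical.
Codon 5: ACG Thr / ACG Thr — identical.
Codon 6: ACG Thr / ACG Thr — identical.
Codon 7: GAA Glu / GCT Ala — nonsynonymous.
Synonymous differences: 1.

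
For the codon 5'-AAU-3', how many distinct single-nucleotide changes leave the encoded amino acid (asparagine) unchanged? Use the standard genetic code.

Position 1: none → 0 synonymous.
Position 2: none → 0 synonymous.
Position 3: AAC → 1 synonymous.
Total: 0 + 0 + 1 = 1.

1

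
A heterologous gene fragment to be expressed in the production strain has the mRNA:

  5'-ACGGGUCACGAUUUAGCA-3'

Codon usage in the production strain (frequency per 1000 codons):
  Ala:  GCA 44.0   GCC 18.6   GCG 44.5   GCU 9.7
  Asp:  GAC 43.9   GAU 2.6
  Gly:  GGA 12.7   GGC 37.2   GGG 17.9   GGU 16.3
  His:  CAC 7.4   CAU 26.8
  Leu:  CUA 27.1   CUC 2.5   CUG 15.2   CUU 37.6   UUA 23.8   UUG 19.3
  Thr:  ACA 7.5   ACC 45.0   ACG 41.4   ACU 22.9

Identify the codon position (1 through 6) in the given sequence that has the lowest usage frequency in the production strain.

4

Codon 1 ACG (Thr): 41.4 per 1000.
Codon 2 GGU (Gly): 16.3 per 1000.
Codon 3 CAC (His): 7.4 per 1000.
Codon 4 GAU (Asp): 2.6 per 1000.
Codon 5 UUA (Leu): 23.8 per 1000.
Codon 6 GCA (Ala): 44.0 per 1000.
Lowest frequency is 2.6 at codon 4.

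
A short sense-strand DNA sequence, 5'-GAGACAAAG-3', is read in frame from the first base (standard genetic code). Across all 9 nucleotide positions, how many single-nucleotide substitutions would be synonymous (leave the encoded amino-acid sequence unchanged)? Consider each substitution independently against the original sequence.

Codon 1 (GAG, Glu): 1 synonymous substitution.
Codon 2 (ACA, Thr): 3 synonymous substitutions.
Codon 3 (AAG, Lys): 1 synonymous substitution.
Total: 1 + 3 + 1 = 5.

5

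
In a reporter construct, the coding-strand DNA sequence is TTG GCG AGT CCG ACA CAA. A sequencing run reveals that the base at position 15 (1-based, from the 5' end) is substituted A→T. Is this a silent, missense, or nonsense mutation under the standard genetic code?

silent

Position 15 falls in codon 5: ACA → Thr.
After the substitution the codon is ACT → Thr.
Both encode Thr, so the change is synonymous.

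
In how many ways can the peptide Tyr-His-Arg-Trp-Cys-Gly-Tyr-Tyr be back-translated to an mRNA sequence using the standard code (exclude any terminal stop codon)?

768

Tyr: 2 codons.
His: 2 codons.
Arg: 6 codons.
Trp: 1 codon.
Cys: 2 codons.
Gly: 4 codons.
Tyr: 2 codons.
Tyr: 2 codons.
2 × 2 × 6 × 1 × 2 × 4 × 2 × 2 = 768.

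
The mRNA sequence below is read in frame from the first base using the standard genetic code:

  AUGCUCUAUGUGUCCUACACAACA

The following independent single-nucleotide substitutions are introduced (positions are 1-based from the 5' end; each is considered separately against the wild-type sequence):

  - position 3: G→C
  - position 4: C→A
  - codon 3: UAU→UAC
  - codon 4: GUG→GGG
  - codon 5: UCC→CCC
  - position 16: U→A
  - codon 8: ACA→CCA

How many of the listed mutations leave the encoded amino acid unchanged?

Codon 1: AUG (Met) → AUC (Ile) — missense.
Codon 2: CUC (Leu) → AUC (Ile) — missense.
Codon 3: UAU (Tyr) → UAC (Tyr) — synonymous.
Codon 4: GUG (Val) → GGG (Gly) — missense.
Codon 5: UCC (Ser) → CCC (Pro) — missense.
Codon 6: UAC (Tyr) → AAC (Asn) — missense.
Codon 8: ACA (Thr) → CCA (Pro) — missense.
Synonymous: 1 of 7.

1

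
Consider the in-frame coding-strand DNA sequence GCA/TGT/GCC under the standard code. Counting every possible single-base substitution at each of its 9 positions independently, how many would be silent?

Codon 1 (GCA, Ala): 3 synonymous substitutions.
Codon 2 (TGT, Cys): 1 synonymous substitution.
Codon 3 (GCC, Ala): 3 synonymous substitutions.
Total: 3 + 1 + 3 = 7.

7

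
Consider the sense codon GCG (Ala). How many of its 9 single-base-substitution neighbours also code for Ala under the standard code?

3

Position 1: none → 0 synonymous.
Position 2: none → 0 synonymous.
Position 3: GCU, GCC, GCA → 3 synonymous.
Total: 0 + 0 + 3 = 3.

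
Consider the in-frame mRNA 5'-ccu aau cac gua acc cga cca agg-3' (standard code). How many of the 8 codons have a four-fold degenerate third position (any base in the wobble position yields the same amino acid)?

Codon 1 CCU (Pro): third position 4-fold.
Codon 2 AAU (Asn): third position 2-fold.
Codon 3 CAC (His): third position 2-fold.
Codon 4 GUA (Val): third position 4-fold.
Codon 5 ACC (Thr): third position 4-fold.
Codon 6 CGA (Arg): third position 4-fold.
Codon 7 CCA (Pro): third position 4-fold.
Codon 8 AGG (Arg): third position 2-fold.
Four-fold degenerate third positions: 5.

5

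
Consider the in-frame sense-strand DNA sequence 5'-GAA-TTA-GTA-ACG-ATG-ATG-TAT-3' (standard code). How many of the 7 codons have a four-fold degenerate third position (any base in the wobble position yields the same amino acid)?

2

Codon 1 GAA (Glu): third position 2-fold.
Codon 2 TTA (Leu): third position 2-fold.
Codon 3 GTA (Val): third position 4-fold.
Codon 4 ACG (Thr): third position 4-fold.
Codon 5 ATG (Met): third position 1-fold.
Codon 6 ATG (Met): third position 1-fold.
Codon 7 TAT (Tyr): third position 2-fold.
Four-fold degenerate third positions: 2.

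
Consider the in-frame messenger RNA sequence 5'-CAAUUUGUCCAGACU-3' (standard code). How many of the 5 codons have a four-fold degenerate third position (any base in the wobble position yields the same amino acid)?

Codon 1 CAA (Gln): third position 2-fold.
Codon 2 UUU (Phe): third position 2-fold.
Codon 3 GUC (Val): third position 4-fold.
Codon 4 CAG (Gln): third position 2-fold.
Codon 5 ACU (Thr): third position 4-fold.
Four-fold degenerate third positions: 2.

2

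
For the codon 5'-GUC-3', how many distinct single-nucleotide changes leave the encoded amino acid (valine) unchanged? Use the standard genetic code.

Position 1: none → 0 synonymous.
Position 2: none → 0 synonymous.
Position 3: GUU, GUA, GUG → 3 synonymous.
Total: 0 + 0 + 3 = 3.

3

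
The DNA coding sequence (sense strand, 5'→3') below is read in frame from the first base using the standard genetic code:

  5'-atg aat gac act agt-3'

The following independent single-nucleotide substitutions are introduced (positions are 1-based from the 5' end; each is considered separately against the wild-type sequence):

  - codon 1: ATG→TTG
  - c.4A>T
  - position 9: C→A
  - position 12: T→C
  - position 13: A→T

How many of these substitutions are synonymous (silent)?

1

Codon 1: ATG (Met) → TTG (Leu) — missense.
Codon 2: AAT (Asn) → TAT (Tyr) — missense.
Codon 3: GAC (Asp) → GAA (Glu) — missense.
Codon 4: ACT (Thr) → ACC (Thr) — synonymous.
Codon 5: AGT (Ser) → TGT (Cys) — missense.
Synonymous: 1 of 5.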